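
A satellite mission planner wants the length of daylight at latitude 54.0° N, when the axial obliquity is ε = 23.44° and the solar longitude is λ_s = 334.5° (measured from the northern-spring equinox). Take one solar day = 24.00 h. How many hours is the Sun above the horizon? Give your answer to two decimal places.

Solar declination: sin δ = sin ε · sin λ_s = sin 23.44° × sin 334.5° = -0.17125, so δ = -9.861°.
cos H₀ = −tan φ · tan δ = −tan(+54.0°) × tan(-9.861°) = 0.2392, so H₀ = 1.3292 rad = 76.16°.
Daylight = 2H₀/(2π) × 24.00 h = (1.3292/π) × 24.00 = 10.15 h.

10.15 h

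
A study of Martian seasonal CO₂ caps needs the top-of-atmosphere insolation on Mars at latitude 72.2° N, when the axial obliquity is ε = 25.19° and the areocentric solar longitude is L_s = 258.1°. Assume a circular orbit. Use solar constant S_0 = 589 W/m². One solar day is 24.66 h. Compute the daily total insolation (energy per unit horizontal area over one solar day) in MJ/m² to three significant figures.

sin δ = sin 25.19° × sin 258.1° = -0.41647, so δ = -24.612°.
cos h₀ = −tan(+72.2°) tan(-24.612°) = 1.4268 ≥ 1 ⇒ polar night, h₀ = 0 and Q̄ = 0.
Daily total = Q̄ × 24.66 h × 3600 s/h = 0.00 MJ/m².

0.00 MJ/m²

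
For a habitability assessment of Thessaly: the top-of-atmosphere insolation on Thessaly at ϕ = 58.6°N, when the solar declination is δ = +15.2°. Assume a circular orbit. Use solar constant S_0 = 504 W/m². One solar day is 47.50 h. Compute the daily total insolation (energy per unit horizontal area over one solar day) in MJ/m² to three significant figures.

cos h₀ = −tan(+58.6°) tan(+15.200°) = -0.4451, h₀ = 2.0321 rad.
Bracket: h₀ sin ϕ sin δ + cos ϕ cos δ sin h₀ = 2.0321×0.85355×0.26219 + 0.52101×0.96502×0.89548 = 0.454768 + 0.450234 = 0.905002.
Q̄ = (S_0/π) × [bracket] = (504/π) × 0.905002 = 145.19 W/m².
Daily total = Q̄ × 47.50 h × 3600 s/h = 145.19 × 47.50 × 3600 / 10⁶ = 24.83 MJ/m².

24.8 MJ/m²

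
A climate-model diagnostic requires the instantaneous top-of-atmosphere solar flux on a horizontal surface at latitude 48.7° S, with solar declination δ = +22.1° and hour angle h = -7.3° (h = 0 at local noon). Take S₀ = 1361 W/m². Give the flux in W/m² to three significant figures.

441 W/m²

cos θ_z = sin φ sin δ + cos φ cos δ cos h = -0.282644 + 0.606554 = 0.323910.
Flux = S₀ · cos θ_z = 1361 × 0.323910 = 440.8 W/m².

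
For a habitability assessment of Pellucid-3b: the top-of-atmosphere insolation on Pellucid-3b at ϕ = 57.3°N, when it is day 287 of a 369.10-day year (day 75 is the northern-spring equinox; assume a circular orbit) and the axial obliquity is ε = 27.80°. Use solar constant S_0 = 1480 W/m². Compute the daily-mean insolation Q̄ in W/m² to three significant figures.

Solar longitude: L_s = 360° × (287 − 75)/369.10 = 206.773°.
sin δ = sin 27.80° × sin 206.773° = -0.21009, so δ = -12.128°.
cos h₀ = −tan(+57.3°) tan(-12.128°) = 0.3347, h₀ = 1.2295 rad.
Bracket: h₀ sin ϕ sin δ + cos ϕ cos δ sin h₀ = 1.2295×0.84151×-0.21009 + 0.54024×0.97768×0.94232 = -0.217367 + 0.497716 = 0.280349.
Q̄ = (S_0/π) × [bracket] = (1480/π) × 0.280349 = 132.1 W/m².

Q̄ ≈ 132 W/m²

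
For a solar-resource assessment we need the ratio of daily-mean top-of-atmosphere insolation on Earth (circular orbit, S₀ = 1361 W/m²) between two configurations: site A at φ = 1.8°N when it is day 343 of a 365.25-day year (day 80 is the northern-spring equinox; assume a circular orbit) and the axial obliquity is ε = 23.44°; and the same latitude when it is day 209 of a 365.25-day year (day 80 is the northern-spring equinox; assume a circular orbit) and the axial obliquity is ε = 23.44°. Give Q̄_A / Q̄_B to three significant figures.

Q̄_A / Q̄_B ≈ 0.935

— Configuration A (φ=+1.8°):
Solar longitude: λ_s = 360° × (343 − 80)/365.25 = 259.220°.
sin δ = sin 23.44° × sin 259.220° = -0.39077, so δ = -23.002°.
cos H₀ = −tan(+1.8°) tan(-23.002°) = 0.0133, H₀ = 1.5575 rad.
Bracket: H₀ sin φ sin δ + cos φ cos δ sin H₀ = 1.5575×0.03141×-0.39077 + 0.99951×0.92049×0.99991 = -0.019117 + 0.919956 = 0.900839.
Q̄ = (S₀/π) × [bracket] = (1361/π) × 0.900839 = 390.26 W/m².
— Configuration B (φ=+1.8°):
Solar longitude: λ_s = 360° × (209 − 80)/365.25 = 127.146°.
sin δ = sin 23.44° × sin 127.146° = 0.31708, so δ = +18.486°.
cos H₀ = −tan(+1.8°) tan(+18.486°) = -0.0105, H₀ = 1.5813 rad.
Bracket: H₀ sin φ sin δ + cos φ cos δ sin H₀ = 1.5813×0.03141×0.31708 + 0.99951×0.94840×0.99994 = 0.015749 + 0.947878 = 0.963627.
Q̄ = (S₀/π) × [bracket] = (1361/π) × 0.963627 = 417.46 W/m².
Ratio Q̄_A / Q̄_B = 390.26 / 417.46 = 0.9348.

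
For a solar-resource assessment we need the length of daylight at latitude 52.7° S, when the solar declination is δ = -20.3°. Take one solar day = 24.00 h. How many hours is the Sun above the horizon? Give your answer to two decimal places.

15.87 h

cos H₀ = −tan φ · tan δ = −tan(-52.7°) × tan(-20.300°) = -0.4856, so H₀ = 2.0778 rad = 119.05°.
Daylight = 2H₀/(2π) × 24.00 h = (2.0778/π) × 24.00 = 15.87 h.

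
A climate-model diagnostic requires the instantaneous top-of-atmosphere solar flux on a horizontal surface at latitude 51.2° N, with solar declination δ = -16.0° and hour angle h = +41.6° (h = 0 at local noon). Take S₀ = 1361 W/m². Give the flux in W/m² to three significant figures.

321 W/m²

cos θ_z = sin φ sin δ + cos φ cos δ cos h = -0.214815 + 0.450421 = 0.235606.
Flux = S₀ · cos θ_z = 1361 × 0.235606 = 320.7 W/m².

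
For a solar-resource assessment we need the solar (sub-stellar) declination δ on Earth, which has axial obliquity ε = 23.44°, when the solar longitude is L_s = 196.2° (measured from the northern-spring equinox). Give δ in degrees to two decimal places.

sin δ = sin ε · sin L_s = sin 23.44° × sin 196.2° = -0.110979.
δ = arcsin(-0.110979) = -6.37°.

δ = -6.37°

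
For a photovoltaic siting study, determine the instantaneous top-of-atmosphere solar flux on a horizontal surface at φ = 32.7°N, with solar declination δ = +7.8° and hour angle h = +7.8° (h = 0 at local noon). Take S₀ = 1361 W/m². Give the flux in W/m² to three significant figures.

cos θ_z = sin φ sin δ + cos φ cos δ cos h = 0.073319 + 0.826011 = 0.899330.
Flux = S₀ · cos θ_z = 1361 × 0.899330 = 1224 W/m².

1.22e+03 W/m²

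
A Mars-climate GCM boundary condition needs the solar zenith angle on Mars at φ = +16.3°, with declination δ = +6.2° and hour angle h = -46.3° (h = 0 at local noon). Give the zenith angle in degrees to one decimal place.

θ_z = 46.4°

cos θ_z = sin φ sin δ + cos φ cos δ cos h = 0.030312 + 0.659234 = 0.689546.
θ_z = arccos(0.689546) = 46.4°.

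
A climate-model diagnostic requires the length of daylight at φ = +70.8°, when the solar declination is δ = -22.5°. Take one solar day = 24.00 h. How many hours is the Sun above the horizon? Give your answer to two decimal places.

cos H₀ = −tan φ · tan δ = 1.1895 ≥ 1, so the Sun never rises (polar night) and H₀ = 0.
Daylight = 2H₀/(2π) × 24.00 h = (0.0000/π) × 24.00 = 0.00 h.

0.00 h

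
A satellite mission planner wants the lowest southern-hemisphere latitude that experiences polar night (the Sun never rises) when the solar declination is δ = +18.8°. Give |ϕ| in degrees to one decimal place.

Polar night requires cos h₀ = −tan ϕ tan δ ≥ 1, i.e. tan ϕ tan δ ≤ −1.
The boundary is |tan ϕ| · |tan δ| = 1, so |ϕ| = 90° − |δ| = 90° − 18.8° = 71.2° in the southern hemisphere.

|ϕ| = 71.2°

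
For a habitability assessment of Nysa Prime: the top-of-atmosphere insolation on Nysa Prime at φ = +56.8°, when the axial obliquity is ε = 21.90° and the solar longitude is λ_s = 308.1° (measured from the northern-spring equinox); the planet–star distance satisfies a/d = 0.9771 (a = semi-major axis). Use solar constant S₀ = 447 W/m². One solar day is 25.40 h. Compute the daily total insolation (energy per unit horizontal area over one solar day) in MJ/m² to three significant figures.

2.44 MJ/m²

Solar declination: sin δ = sin ε · sin λ_s = sin 21.90° × sin 308.1° = -0.29352, so δ = -17.069°.
cos H₀ = −tan(+56.8°) tan(-17.069°) = 0.4692, H₀ = 1.0824 rad.
Bracket: H₀ sin φ sin δ + cos φ cos δ sin H₀ = 1.0824×0.83676×-0.29352 + 0.54756×0.95595×0.88309 = -0.265844 + 0.462245 = 0.196401.
Inverse-square distance factor (a/d)² = 0.9771² = 0.954724.
Q̄ = (S₀/π) × 0.954724 × [bracket] = (447/π) × 0.954724 × 0.196401 = 26.680 W/m².
Daily total = Q̄ × 25.40 h × 3600 s/h = 26.680 × 25.40 × 3600 / 10⁶ = 2.440 MJ/m².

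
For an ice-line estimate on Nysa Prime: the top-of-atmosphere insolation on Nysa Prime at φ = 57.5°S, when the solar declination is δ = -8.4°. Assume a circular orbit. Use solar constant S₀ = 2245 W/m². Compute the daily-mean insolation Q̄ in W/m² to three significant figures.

cos H₀ = −tan(-57.5°) tan(-8.400°) = -0.2318, H₀ = 1.8047 rad.
Bracket: H₀ sin φ sin δ + cos φ cos δ sin H₀ = 1.8047×-0.84339×-0.14608 + 0.53730×0.98927×0.97277 = 0.222343 + 0.517061 = 0.739404.
Q̄ = (S₀/π) × [bracket] = (2245/π) × 0.739404 = 528.4 W/m².

Q̄ ≈ 528 W/m²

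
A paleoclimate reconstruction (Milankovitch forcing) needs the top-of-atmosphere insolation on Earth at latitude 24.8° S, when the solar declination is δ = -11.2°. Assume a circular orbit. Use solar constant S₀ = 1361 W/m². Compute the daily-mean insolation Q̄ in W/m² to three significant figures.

Q̄ ≈ 443 W/m²

cos H₀ = −tan(-24.8°) tan(-11.200°) = -0.0915, H₀ = 1.6624 rad.
Bracket: H₀ sin φ sin δ + cos φ cos δ sin H₀ = 1.6624×-0.41945×-0.19423 + 0.90778×0.98096×0.99581 = 0.135435 + 0.886765 = 1.022200.
Q̄ = (S₀/π) × [bracket] = (1361/π) × 1.022200 = 442.8 W/m².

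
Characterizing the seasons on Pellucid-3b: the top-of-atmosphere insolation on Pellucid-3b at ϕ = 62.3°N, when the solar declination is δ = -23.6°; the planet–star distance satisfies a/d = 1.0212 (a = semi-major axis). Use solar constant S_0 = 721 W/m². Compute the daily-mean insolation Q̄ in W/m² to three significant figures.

Q̄ ≈ 6.67 W/m²

cos h₀ = −tan(+62.3°) tan(-23.600°) = 0.8322, h₀ = 0.5878 rad.
Bracket: h₀ sin ϕ sin δ + cos ϕ cos δ sin h₀ = 0.5878×0.88539×-0.40035 + 0.46484×0.91636×0.55455 = -0.208355 + 0.236217 = 0.027862.
Inverse-square distance factor (a/d)² = 1.0212² = 1.042849.
Q̄ = (S_0/π) × 1.042849 × [bracket] = (721/π) × 1.042849 × 0.027862 = 6.668 W/m².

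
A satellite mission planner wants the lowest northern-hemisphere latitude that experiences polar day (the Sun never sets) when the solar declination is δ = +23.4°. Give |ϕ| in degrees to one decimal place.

Polar day requires cos h₀ = −tan ϕ tan δ ≤ −1, i.e. tan ϕ tan δ ≥ 1.
The boundary is |tan ϕ| · |tan δ| = 1, so |ϕ| = 90° − |δ| = 90° − 23.4° = 66.6° in the northern hemisphere.

|ϕ| = 66.6°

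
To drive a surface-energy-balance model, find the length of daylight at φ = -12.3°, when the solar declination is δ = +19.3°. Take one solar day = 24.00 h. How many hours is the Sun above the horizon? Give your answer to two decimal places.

11.42 h

cos H₀ = −tan φ · tan δ = −tan(-12.3°) × tan(+19.300°) = 0.0764, so H₀ = 1.4944 rad = 85.62°.
Daylight = 2H₀/(2π) × 24.00 h = (1.4944/π) × 24.00 = 11.42 h.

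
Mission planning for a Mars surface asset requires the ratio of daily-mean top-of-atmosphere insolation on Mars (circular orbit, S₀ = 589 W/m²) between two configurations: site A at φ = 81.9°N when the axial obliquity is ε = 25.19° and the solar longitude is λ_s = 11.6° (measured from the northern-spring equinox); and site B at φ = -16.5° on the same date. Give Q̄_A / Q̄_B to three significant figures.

Q̄_A / Q̄_B ≈ 0.327

— Configuration A (φ=+81.9°):
Solar declination: sin δ = sin ε · sin λ_s = sin 25.19° × sin 11.6° = 0.08558, so δ = +4.910°.
cos H₀ = −tan(+81.9°) tan(+4.910°) = -0.6036, H₀ = 2.2187 rad.
Bracket: H₀ sin φ sin δ + cos φ cos δ sin H₀ = 2.2187×0.99002×0.08558 + 0.14090×0.99633×0.79732 = 0.187981 + 0.111930 = 0.299911.
Q̄ = (S₀/π) × [bracket] = (589/π) × 0.299911 = 56.229 W/m².
— Configuration B (φ=-16.5°):
cos H₀ = −tan(-16.5°) tan(+4.910°) = 0.0254, H₀ = 1.5453 rad.
Bracket: H₀ sin φ sin δ + cos φ cos δ sin H₀ = 1.5453×-0.28402×0.08558 + 0.95882×0.99633×0.99968 = -0.037561 + 0.954995 = 0.917434.
Q̄ = (S₀/π) × [bracket] = (589/π) × 0.917434 = 172.00 W/m².
Ratio Q̄_A / Q̄_B = 56.229 / 172.00 = 0.3269.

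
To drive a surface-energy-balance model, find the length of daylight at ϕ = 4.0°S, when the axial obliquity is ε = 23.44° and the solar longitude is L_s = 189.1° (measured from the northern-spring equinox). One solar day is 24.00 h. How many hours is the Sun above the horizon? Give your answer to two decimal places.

Solar declination: sin δ = sin ε · sin L_s = sin 23.44° × sin 189.1° = -0.06291, so δ = -3.607°.
cos h₀ = −tan ϕ · tan δ = −tan(-4.0°) × tan(-3.607°) = -0.0044, so h₀ = 1.5752 rad = 90.25°.
Daylight = 2h₀/(2π) × 24.00 h = (1.5752/π) × 24.00 = 12.03 h.

12.03 h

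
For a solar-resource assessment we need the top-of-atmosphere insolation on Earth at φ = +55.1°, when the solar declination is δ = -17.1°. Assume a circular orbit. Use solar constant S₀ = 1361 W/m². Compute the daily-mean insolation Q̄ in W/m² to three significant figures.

Q̄ ≈ 96.2 W/m²

cos H₀ = −tan(+55.1°) tan(-17.100°) = 0.4410, H₀ = 1.1141 rad.
Bracket: H₀ sin φ sin δ + cos φ cos δ sin H₀ = 1.1141×0.82015×-0.29404 + 0.57215×0.95579×0.89751 = -0.268673 + 0.490808 = 0.222135.
Q̄ = (S₀/π) × [bracket] = (1361/π) × 0.222135 = 96.23 W/m².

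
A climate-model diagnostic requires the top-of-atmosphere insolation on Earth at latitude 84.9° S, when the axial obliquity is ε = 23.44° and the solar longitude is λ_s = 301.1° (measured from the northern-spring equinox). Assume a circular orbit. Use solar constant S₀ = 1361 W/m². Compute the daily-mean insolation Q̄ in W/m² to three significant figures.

Q̄ ≈ 462 W/m²

Solar declination: sin δ = sin ε · sin λ_s = sin 23.44° × sin 301.1° = -0.34061, so δ = -19.914°.
cos H₀ = −tan(-84.9°) tan(-19.914°) = -4.0592 ≤ −1 ⇒ polar day, H₀ = π.
Bracket: H₀ sin φ sin δ + cos φ cos δ sin H₀ = 3.1416×-0.99604×-0.34061 + 0.08889×0.94020×0.00000 = 1.065823 + 0.000000 = 1.065823.
Q̄ = (S₀/π) × [bracket] = (1361/π) × 1.065823 = 461.7 W/m².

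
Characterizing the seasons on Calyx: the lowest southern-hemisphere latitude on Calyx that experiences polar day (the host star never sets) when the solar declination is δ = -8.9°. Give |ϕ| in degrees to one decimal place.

Polar day requires cos h₀ = −tan ϕ tan δ ≤ −1, i.e. tan ϕ tan δ ≥ 1.
The boundary is |tan ϕ| · |tan δ| = 1, so |ϕ| = 90° − |δ| = 90° − 8.9° = 81.1° in the southern hemisphere.

|ϕ| = 81.1°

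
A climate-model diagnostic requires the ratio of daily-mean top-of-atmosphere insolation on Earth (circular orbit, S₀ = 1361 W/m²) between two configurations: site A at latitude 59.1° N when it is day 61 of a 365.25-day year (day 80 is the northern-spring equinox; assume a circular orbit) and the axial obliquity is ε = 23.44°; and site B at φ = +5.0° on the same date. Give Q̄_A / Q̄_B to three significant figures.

— Configuration A (φ=+59.1°):
Solar longitude: λ_s = 360° × (61 − 80)/365.25 = -18.727°, i.e. -18.727° + 360° = 341.273°.
sin δ = sin 23.44° × sin 341.273° = -0.12771, so δ = -7.337°.
cos H₀ = −tan(+59.1°) tan(-7.337°) = 0.2152, H₀ = 1.3539 rad.
Bracket: H₀ sin φ sin δ + cos φ cos δ sin H₀ = 1.3539×0.85806×-0.12771 + 0.51354×0.99181×0.97658 = -0.148364 + 0.497406 = 0.349042.
Q̄ = (S₀/π) × [bracket] = (1361/π) × 0.349042 = 151.21 W/m².
— Configuration B (φ=+5.0°):
cos H₀ = −tan(+5.0°) tan(-7.337°) = 0.0113, H₀ = 1.5595 rad.
Bracket: H₀ sin φ sin δ + cos φ cos δ sin H₀ = 1.5595×0.08716×-0.12771 + 0.99619×0.99181×0.99994 = -0.017359 + 0.987972 = 0.970613.
Q̄ = (S₀/π) × [bracket] = (1361/π) × 0.970613 = 420.49 W/m².
Ratio Q̄_A / Q̄_B = 151.21 / 420.49 = 0.3596.

Q̄_A / Q̄_B ≈ 0.360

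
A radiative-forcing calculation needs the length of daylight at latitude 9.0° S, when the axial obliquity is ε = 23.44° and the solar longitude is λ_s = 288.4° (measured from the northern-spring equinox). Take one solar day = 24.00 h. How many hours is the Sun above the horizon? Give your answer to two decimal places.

12.49 h

Solar declination: sin δ = sin ε · sin λ_s = sin 23.44° × sin 288.4° = -0.37745, so δ = -22.176°.
cos H₀ = −tan φ · tan δ = −tan(-9.0°) × tan(-22.176°) = -0.0646, so H₀ = 1.6354 rad = 93.70°.
Daylight = 2H₀/(2π) × 24.00 h = (1.6354/π) × 24.00 = 12.49 h.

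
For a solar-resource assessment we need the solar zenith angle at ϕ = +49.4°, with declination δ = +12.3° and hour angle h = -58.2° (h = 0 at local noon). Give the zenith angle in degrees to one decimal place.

θ_z = 60.2°

cos θ_z = sin ϕ sin δ + cos ϕ cos δ cos h = 0.161748 + 0.335058 = 0.496806.
θ_z = arccos(0.496806) = 60.2°.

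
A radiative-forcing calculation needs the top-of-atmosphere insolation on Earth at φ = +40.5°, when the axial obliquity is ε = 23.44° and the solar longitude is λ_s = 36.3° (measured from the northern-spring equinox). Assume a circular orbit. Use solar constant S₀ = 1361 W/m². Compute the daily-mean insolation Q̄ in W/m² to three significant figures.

Q̄ ≈ 431 W/m²

Solar declination: sin δ = sin ε · sin λ_s = sin 23.44° × sin 36.3° = 0.23550, so δ = +13.621°.
cos H₀ = −tan(+40.5°) tan(+13.621°) = -0.2070, H₀ = 1.7793 rad.
Bracket: H₀ sin φ sin δ + cos φ cos δ sin H₀ = 1.7793×0.64945×0.23550 + 0.76041×0.97188×0.97835 = 0.272136 + 0.723027 = 0.995163.
Q̄ = (S₀/π) × [bracket] = (1361/π) × 0.995163 = 431.1 W/m².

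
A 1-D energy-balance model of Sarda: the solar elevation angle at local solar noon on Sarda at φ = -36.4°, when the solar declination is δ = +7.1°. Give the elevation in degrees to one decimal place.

46.5°

At local noon the hour angle is zero, so the zenith angle equals |φ − δ| = |-36.4° − (+7.100°)| = 43.500°.
Elevation = 90° − 43.500° = 46.5°.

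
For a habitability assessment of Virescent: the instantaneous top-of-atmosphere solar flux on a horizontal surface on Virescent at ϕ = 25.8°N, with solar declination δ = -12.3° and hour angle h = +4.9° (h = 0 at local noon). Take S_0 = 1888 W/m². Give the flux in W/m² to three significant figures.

cos θ_z = sin ϕ sin δ + cos ϕ cos δ cos h = -0.092717 + 0.876438 = 0.783721.
Flux = S_0 · cos θ_z = 1888 × 0.783721 = 1480 W/m².

1.48e+03 W/m²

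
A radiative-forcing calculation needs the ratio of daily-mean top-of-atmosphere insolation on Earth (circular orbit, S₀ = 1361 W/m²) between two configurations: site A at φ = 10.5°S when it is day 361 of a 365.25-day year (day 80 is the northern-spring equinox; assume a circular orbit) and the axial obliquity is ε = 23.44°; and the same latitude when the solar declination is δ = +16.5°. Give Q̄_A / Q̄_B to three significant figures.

Q̄_A / Q̄_B ≈ 1.18

— Configuration A (φ=-10.5°):
Solar longitude: λ_s = 360° × (361 − 80)/365.25 = 276.961°.
sin δ = sin 23.44° × sin 276.961° = -0.39486, so δ = -23.257°.
cos H₀ = −tan(-10.5°) tan(-23.257°) = -0.0797, H₀ = 1.6505 rad.
Bracket: H₀ sin φ sin δ + cos φ cos δ sin H₀ = 1.6505×-0.18224×-0.39486 + 0.98325×0.91874×0.99682 = 0.118769 + 0.900478 = 1.019247.
Q̄ = (S₀/π) × [bracket] = (1361/π) × 1.019247 = 441.56 W/m².
— Configuration B (φ=-10.5°):
cos H₀ = −tan(-10.5°) tan(+16.500°) = 0.0549, H₀ = 1.5159 rad.
Bracket: H₀ sin φ sin δ + cos φ cos δ sin H₀ = 1.5159×-0.18224×0.28402 + 0.98325×0.95882×0.99849 = -0.078463 + 0.941336 = 0.862873.
Q̄ = (S₀/π) × [bracket] = (1361/π) × 0.862873 = 373.81 W/m².
Ratio Q̄_A / Q̄_B = 441.56 / 373.81 = 1.181.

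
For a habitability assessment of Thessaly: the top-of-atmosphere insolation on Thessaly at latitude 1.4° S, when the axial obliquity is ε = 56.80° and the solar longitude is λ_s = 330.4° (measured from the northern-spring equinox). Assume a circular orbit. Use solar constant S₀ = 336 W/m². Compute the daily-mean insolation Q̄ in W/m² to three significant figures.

Q̄ ≈ 99.1 W/m²

Solar declination: sin δ = sin ε · sin λ_s = sin 56.80° × sin 330.4° = -0.41331, so δ = -24.413°.
cos H₀ = −tan(-1.4°) tan(-24.413°) = -0.0111, H₀ = 1.5819 rad.
Bracket: H₀ sin φ sin δ + cos φ cos δ sin H₀ = 1.5819×-0.02443×-0.41331 + 0.99970×0.91059×0.99994 = 0.015973 + 0.910262 = 0.926235.
Q̄ = (S₀/π) × [bracket] = (336/π) × 0.926235 = 99.06 W/m².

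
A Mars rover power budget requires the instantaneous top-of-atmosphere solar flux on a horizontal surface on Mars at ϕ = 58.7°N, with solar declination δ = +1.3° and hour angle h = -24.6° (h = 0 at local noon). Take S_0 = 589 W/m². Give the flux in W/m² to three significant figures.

290 W/m²

cos θ_z = sin ϕ sin δ + cos ϕ cos δ cos h = 0.019385 + 0.472244 = 0.491629.
Flux = S_0 · cos θ_z = 589 × 0.491629 = 289.6 W/m².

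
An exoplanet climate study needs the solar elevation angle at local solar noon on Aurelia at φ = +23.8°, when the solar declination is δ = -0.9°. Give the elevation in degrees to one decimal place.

65.3°

At local noon the hour angle is zero, so the zenith angle equals |φ − δ| = |+23.8° − (-0.900°)| = 24.700°.
Elevation = 90° − 24.700° = 65.3°.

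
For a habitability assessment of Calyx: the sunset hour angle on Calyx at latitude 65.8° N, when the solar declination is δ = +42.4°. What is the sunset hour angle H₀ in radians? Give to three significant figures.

Sunrise equation: cos H₀ = −tan φ · tan δ = -2.0318 ≤ −1, so the host star never sets (polar day) and H₀ = π.

H₀ = 3.14 rad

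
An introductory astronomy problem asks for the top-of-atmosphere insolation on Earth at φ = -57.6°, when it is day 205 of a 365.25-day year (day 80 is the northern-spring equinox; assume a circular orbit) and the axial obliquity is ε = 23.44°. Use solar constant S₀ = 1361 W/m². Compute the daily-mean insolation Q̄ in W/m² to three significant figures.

Q̄ ≈ 62.5 W/m²

Solar longitude: λ_s = 360° × (205 − 80)/365.25 = 123.203°.
sin δ = sin 23.44° × sin 123.203° = 0.33284, so δ = +19.441°.
cos H₀ = −tan(-57.6°) tan(+19.441°) = 0.5562, H₀ = 0.9810 rad.
Bracket: H₀ sin φ sin δ + cos φ cos δ sin H₀ = 0.9810×-0.84433×0.33284 + 0.53583×0.94298×0.83106 = -0.275687 + 0.419915 = 0.144228.
Q̄ = (S₀/π) × [bracket] = (1361/π) × 0.144228 = 62.48 W/m².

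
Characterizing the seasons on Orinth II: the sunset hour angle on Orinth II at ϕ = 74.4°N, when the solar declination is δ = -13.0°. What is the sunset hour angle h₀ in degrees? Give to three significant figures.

h₀ = 34.2°

cos h₀ = −tan ϕ · tan δ = −tan(+74.4°) × tan(-13.000°) = 0.8269, so h₀ = 0.5973 rad = 34.22°.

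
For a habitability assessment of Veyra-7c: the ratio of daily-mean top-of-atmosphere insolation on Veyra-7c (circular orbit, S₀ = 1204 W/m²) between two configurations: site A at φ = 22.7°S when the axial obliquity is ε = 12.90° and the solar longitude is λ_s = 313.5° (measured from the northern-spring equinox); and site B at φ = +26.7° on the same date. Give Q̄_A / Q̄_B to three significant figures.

— Configuration A (φ=-22.7°):
Solar declination: sin δ = sin ε · sin λ_s = sin 12.90° × sin 313.5° = -0.16194, so δ = -9.320°.
cos H₀ = −tan(-22.7°) tan(-9.320°) = -0.0686, H₀ = 1.6395 rad.
Bracket: H₀ sin φ sin δ + cos φ cos δ sin H₀ = 1.6395×-0.38591×-0.16194 + 0.92254×0.98680×0.99764 = 0.102459 + 0.908214 = 1.010673.
Q̄ = (S₀/π) × [bracket] = (1204/π) × 1.010673 = 387.34 W/m².
— Configuration B (φ=+26.7°):
cos H₀ = −tan(+26.7°) tan(-9.320°) = 0.0825, H₀ = 1.4882 rad.
Bracket: H₀ sin φ sin δ + cos φ cos δ sin H₀ = 1.4882×0.44932×-0.16194 + 0.89337×0.98680×0.99659 = -0.108286 + 0.878571 = 0.770285.
Q̄ = (S₀/π) × [bracket] = (1204/π) × 0.770285 = 295.21 W/m².
Ratio Q̄_A / Q̄_B = 387.34 / 295.21 = 1.312.

Q̄_A / Q̄_B ≈ 1.31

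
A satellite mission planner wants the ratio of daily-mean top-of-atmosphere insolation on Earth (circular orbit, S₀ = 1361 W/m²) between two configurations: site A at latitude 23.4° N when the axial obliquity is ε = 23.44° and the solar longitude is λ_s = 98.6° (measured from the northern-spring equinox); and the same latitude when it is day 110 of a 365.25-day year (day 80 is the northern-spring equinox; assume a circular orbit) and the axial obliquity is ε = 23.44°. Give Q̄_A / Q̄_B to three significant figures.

Q̄_A / Q̄_B ≈ 1.08

— Configuration A (φ=+23.4°):
Solar declination: sin δ = sin ε · sin λ_s = sin 23.44° × sin 98.6° = 0.39332, so δ = +23.161°.
cos H₀ = −tan(+23.4°) tan(+23.161°) = -0.1851, H₀ = 1.7570 rad.
Bracket: H₀ sin φ sin δ + cos φ cos δ sin H₀ = 1.7570×0.39715×0.39332 + 0.91775×0.91940×0.98272 = 0.274456 + 0.829199 = 1.103655.
Q̄ = (S₀/π) × [bracket] = (1361/π) × 1.103655 = 478.13 W/m².
— Configuration B (φ=+23.4°):
Solar longitude: λ_s = 360° × (110 − 80)/365.25 = 29.569°.
sin δ = sin 23.44° × sin 29.569° = 0.19630, so δ = +11.320°.
cos H₀ = −tan(+23.4°) tan(+11.320°) = -0.0866, H₀ = 1.6575 rad.
Bracket: H₀ sin φ sin δ + cos φ cos δ sin H₀ = 1.6575×0.39715×0.19630 + 0.91775×0.98054×0.99624 = 0.129220 + 0.896507 = 1.025727.
Q̄ = (S₀/π) × [bracket] = (1361/π) × 1.025727 = 444.37 W/m².
Ratio Q̄_A / Q̄_B = 478.13 / 444.37 = 1.076.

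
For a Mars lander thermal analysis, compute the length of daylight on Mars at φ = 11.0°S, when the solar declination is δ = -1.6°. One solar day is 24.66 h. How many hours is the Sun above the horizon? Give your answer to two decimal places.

cos H₀ = −tan φ · tan δ = −tan(-11.0°) × tan(-1.600°) = -0.0054, so H₀ = 1.5762 rad = 90.31°.
Daylight = 2H₀/(2π) × 24.66 h = (1.5762/π) × 24.66 = 12.37 h.

12.37 h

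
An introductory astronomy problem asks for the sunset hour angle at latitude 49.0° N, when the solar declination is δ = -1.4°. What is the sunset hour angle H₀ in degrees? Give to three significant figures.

cos H₀ = −tan φ · tan δ = −tan(+49.0°) × tan(-1.400°) = 0.0281, so H₀ = 1.5427 rad = 88.39°.

H₀ = 88.4°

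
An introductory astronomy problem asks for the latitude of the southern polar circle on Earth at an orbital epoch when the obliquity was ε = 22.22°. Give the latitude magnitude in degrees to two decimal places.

67.78°

The polar circle is the lowest latitude that experiences at least one full rotation of continuous darkness at the northern-summer solstice; it lies at |φ| = 90° − ε = 90° − 22.22° = 67.78°.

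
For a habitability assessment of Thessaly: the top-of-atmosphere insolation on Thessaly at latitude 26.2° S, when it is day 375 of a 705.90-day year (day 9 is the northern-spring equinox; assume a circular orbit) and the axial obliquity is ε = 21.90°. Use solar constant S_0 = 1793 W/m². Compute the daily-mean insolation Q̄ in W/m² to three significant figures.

Q̄ ≈ 529 W/m²

Solar longitude: L_s = 360° × (375 − 9)/705.90 = 186.655°.
sin δ = sin 21.90° × sin 186.655° = -0.04323, so δ = -2.478°.
cos h₀ = −tan(-26.2°) tan(-2.478°) = -0.0213, h₀ = 1.5921 rad.
Bracket: h₀ sin ϕ sin δ + cos ϕ cos δ sin h₀ = 1.5921×-0.44151×-0.04323 + 0.89726×0.99907×0.99977 = 0.030388 + 0.896219 = 0.926607.
Q̄ = (S_0/π) × [bracket] = (1793/π) × 0.926607 = 528.8 W/m².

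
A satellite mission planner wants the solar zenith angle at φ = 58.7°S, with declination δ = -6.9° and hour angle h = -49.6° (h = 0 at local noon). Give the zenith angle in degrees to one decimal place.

θ_z = 64.1°

cos θ_z = sin φ sin δ + cos φ cos δ cos h = 0.102652 + 0.334272 = 0.436924.
θ_z = arccos(0.436924) = 64.1°.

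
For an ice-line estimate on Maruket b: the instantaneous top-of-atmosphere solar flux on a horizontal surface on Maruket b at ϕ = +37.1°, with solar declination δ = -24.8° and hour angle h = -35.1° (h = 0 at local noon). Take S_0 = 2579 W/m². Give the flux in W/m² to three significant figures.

cos θ_z = sin ϕ sin δ + cos ϕ cos δ cos h = -0.253017 + 0.592364 = 0.339347.
Flux = S_0 · cos θ_z = 2579 × 0.339347 = 875.2 W/m².

875 W/m²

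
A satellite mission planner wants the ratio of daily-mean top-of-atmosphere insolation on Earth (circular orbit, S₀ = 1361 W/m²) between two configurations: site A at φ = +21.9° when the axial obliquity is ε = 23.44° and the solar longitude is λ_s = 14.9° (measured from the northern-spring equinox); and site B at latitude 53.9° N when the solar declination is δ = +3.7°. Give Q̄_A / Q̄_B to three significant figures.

— Configuration A (φ=+21.9°):
Solar declination: sin δ = sin ε · sin λ_s = sin 23.44° × sin 14.9° = 0.10228, so δ = +5.871°.
cos H₀ = −tan(+21.9°) tan(+5.871°) = -0.0413, H₀ = 1.6121 rad.
Bracket: H₀ sin φ sin δ + cos φ cos δ sin H₀ = 1.6121×0.37299×0.10228 + 0.92784×0.99476×0.99915 = 0.061501 + 0.922194 = 0.983695.
Q̄ = (S₀/π) × [bracket] = (1361/π) × 0.983695 = 426.16 W/m².
— Configuration B (φ=+53.9°):
cos H₀ = −tan(+53.9°) tan(+3.700°) = -0.0887, H₀ = 1.6596 rad.
Bracket: H₀ sin φ sin δ + cos φ cos δ sin H₀ = 1.6596×0.80799×0.06453 + 0.58920×0.99792×0.99606 = 0.086531 + 0.585658 = 0.672189.
Q̄ = (S₀/π) × [bracket] = (1361/π) × 0.672189 = 291.21 W/m².
Ratio Q̄_A / Q̄_B = 426.16 / 291.21 = 1.463.

Q̄_A / Q̄_B ≈ 1.46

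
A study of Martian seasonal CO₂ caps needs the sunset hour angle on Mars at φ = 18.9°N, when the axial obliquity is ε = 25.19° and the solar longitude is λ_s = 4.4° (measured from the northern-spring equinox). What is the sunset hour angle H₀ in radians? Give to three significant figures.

Solar declination: sin δ = sin ε · sin λ_s = sin 25.19° × sin 4.4° = 0.03265, so δ = +1.871°.
cos H₀ = −tan φ · tan δ = −tan(+18.9°) × tan(+1.871°) = -0.0112, so H₀ = 1.5820 rad = 90.64°.

H₀ = 1.58 rad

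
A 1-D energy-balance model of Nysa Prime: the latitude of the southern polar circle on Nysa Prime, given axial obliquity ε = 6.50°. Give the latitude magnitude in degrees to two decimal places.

The polar circle is the lowest latitude that experiences at least one full rotation of continuous darkness at the northern-summer solstice; it lies at |φ| = 90° − ε = 90° − 6.50° = 83.50°.

83.50°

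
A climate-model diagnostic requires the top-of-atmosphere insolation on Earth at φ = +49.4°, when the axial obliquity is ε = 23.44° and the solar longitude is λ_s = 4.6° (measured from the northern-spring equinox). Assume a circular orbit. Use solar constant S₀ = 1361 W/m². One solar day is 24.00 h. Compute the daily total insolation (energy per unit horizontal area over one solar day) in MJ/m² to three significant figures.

Solar declination: sin δ = sin ε · sin λ_s = sin 23.44° × sin 4.6° = 0.03190, so δ = +1.828°.
cos H₀ = −tan(+49.4°) tan(+1.828°) = -0.0372, H₀ = 1.6080 rad.
Bracket: H₀ sin φ sin δ + cos φ cos δ sin H₀ = 1.6080×0.75927×0.03190 + 0.65077×0.99949×0.99931 = 0.038947 + 0.649989 = 0.688936.
Q̄ = (S₀/π) × [bracket] = (1361/π) × 0.688936 = 298.46 W/m².
Daily total = Q̄ × 24.00 h × 3600 s/h = 298.46 × 24.00 × 3600 / 10⁶ = 25.79 MJ/m².

25.8 MJ/m²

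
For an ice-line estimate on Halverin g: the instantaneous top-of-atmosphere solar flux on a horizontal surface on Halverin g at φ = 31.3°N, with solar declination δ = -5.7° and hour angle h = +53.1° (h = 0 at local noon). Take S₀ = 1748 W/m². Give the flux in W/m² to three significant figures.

802 W/m²

cos θ_z = sin φ sin δ + cos φ cos δ cos h = -0.051599 + 0.510498 = 0.458899.
Flux = S₀ · cos θ_z = 1748 × 0.458899 = 802.2 W/m².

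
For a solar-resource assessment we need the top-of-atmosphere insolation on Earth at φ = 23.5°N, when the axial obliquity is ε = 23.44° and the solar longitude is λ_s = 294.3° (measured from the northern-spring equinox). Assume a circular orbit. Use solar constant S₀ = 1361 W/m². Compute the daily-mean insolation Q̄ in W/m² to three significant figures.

Solar declination: sin δ = sin ε · sin λ_s = sin 23.44° × sin 294.3° = -0.36255, so δ = -21.257°.
cos H₀ = −tan(+23.5°) tan(-21.257°) = 0.1691, H₀ = 1.4008 rad.
Bracket: H₀ sin φ sin δ + cos φ cos δ sin H₀ = 1.4008×0.39875×-0.36255 + 0.91706×0.93197×0.98559 = -0.202509 + 0.842357 = 0.639848.
Q̄ = (S₀/π) × [bracket] = (1361/π) × 0.639848 = 277.2 W/m².

Q̄ ≈ 277 W/m²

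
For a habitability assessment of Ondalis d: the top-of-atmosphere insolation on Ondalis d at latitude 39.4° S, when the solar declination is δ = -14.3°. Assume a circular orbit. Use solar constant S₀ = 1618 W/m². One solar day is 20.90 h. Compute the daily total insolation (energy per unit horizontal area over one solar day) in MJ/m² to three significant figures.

39.2 MJ/m²

cos H₀ = −tan(-39.4°) tan(-14.300°) = -0.2094, H₀ = 1.7817 rad.
Bracket: H₀ sin φ sin δ + cos φ cos δ sin H₀ = 1.7817×-0.63473×-0.24700 + 0.77273×0.96902×0.97784 = 0.279332 + 0.732198 = 1.011530.
Q̄ = (S₀/π) × [bracket] = (1618/π) × 1.011530 = 520.96 W/m².
Daily total = Q̄ × 20.90 h × 3600 s/h = 520.96 × 20.90 × 3600 / 10⁶ = 39.20 MJ/m².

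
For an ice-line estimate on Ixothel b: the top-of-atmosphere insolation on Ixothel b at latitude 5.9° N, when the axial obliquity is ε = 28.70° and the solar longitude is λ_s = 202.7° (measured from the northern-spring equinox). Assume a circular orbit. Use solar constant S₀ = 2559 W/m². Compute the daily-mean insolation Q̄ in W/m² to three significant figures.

Q̄ ≈ 772 W/m²

Solar declination: sin δ = sin ε · sin λ_s = sin 28.70° × sin 202.7° = -0.18532, so δ = -10.680°.
cos H₀ = −tan(+5.9°) tan(-10.680°) = 0.0195, H₀ = 1.5513 rad.
Bracket: H₀ sin φ sin δ + cos φ cos δ sin H₀ = 1.5513×0.10279×-0.18532 + 0.99470×0.98268×0.99981 = -0.029551 + 0.977286 = 0.947735.
Q̄ = (S₀/π) × [bracket] = (2559/π) × 0.947735 = 772.0 W/m².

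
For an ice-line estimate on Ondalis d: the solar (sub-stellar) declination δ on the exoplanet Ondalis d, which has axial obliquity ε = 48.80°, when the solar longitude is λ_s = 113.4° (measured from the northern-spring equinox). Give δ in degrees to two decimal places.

δ = +43.67°

sin δ = sin ε · sin λ_s = sin 48.80° × sin 113.4° = 0.690532.
δ = arcsin(0.690532) = +43.67°.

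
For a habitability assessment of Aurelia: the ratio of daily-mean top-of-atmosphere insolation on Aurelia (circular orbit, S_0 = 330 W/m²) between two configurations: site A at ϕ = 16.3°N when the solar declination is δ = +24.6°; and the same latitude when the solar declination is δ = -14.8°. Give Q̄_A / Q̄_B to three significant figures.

Q̄_A / Q̄_B ≈ 1.30

— Configuration A (ϕ=+16.3°):
cos h₀ = −tan(+16.3°) tan(+24.600°) = -0.1339, h₀ = 1.7051 rad.
Bracket: h₀ sin ϕ sin δ + cos ϕ cos δ sin h₀ = 1.7051×0.28067×0.41628 + 0.95981×0.90924×0.99100 = 0.199219 + 0.864843 = 1.064062.
Q̄ = (S_0/π) × [bracket] = (330/π) × 1.064062 = 111.77 W/m².
— Configuration B (ϕ=+16.3°):
cos h₀ = −tan(+16.3°) tan(-14.800°) = 0.0773, h₀ = 1.4935 rad.
Bracket: h₀ sin ϕ sin δ + cos ϕ cos δ sin h₀ = 1.4935×0.28067×-0.25545 + 0.95981×0.96682×0.99701 = -0.107080 + 0.925189 = 0.818109.
Q̄ = (S_0/π) × [bracket] = (330/π) × 0.818109 = 85.936 W/m².
Ratio Q̄_A / Q̄_B = 111.77 / 85.936 = 1.301.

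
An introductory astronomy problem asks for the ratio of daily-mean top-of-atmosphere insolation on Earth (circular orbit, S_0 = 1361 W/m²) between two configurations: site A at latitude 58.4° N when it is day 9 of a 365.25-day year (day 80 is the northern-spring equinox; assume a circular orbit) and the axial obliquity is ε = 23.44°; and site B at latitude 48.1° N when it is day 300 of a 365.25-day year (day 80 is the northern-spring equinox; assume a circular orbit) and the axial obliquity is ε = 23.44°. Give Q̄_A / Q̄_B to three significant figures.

— Configuration A (ϕ=+58.4°):
Solar longitude: L_s = 360° × (9 − 80)/365.25 = -69.979°, i.e. -69.979° + 360° = 290.021°.
sin δ = sin 23.44° × sin 290.021° = -0.37375, so δ = -21.947°.
cos h₀ = −tan(+58.4°) tan(-21.947°) = 0.6550, h₀ = 0.8566 rad.
Bracket: h₀ sin ϕ sin δ + cos ϕ cos δ sin h₀ = 0.8566×0.85173×-0.37375 + 0.52399×0.92753×0.75564 = -0.272685 + 0.367253 = 0.094568.
Q̄ = (S_0/π) × [bracket] = (1361/π) × 0.094568 = 40.969 W/m².
— Configuration B (ϕ=+48.1°):
Solar longitude: L_s = 360° × (300 − 80)/365.25 = 216.838°.
sin δ = sin 23.44° × sin 216.838° = -0.23849, so δ = -13.798°.
cos h₀ = −tan(+48.1°) tan(-13.798°) = 0.2737, h₀ = 1.2936 rad.
Bracket: h₀ sin ϕ sin δ + cos ϕ cos δ sin h₀ = 1.2936×0.74431×-0.23849 + 0.66783×0.97114×0.96181 = -0.229628 + 0.623788 = 0.394160.
Q̄ = (S_0/π) × [bracket] = (1361/π) × 0.394160 = 170.76 W/m².
Ratio Q̄_A / Q̄_B = 40.969 / 170.76 = 0.2399.

Q̄_A / Q̄_B ≈ 0.240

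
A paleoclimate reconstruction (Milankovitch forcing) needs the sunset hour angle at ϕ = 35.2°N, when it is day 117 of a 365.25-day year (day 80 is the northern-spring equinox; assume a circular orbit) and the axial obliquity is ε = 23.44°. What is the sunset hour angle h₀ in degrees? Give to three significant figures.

h₀ = 99.9°

Solar longitude: L_s = 360° × (117 − 80)/365.25 = 36.468°.
sin δ = sin 23.44° × sin 36.468° = 0.23644, so δ = +13.676°.
cos h₀ = −tan ϕ · tan δ = −tan(+35.2°) × tan(+13.676°) = -0.1717, so h₀ = 1.7433 rad = 99.88°.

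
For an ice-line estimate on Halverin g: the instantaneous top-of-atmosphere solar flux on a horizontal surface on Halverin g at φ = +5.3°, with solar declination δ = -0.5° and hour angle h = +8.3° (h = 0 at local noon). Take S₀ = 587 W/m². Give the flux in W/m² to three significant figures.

578 W/m²

cos θ_z = sin φ sin δ + cos φ cos δ cos h = -0.000806 + 0.985258 = 0.984452.
Flux = S₀ · cos θ_z = 587 × 0.984452 = 577.9 W/m².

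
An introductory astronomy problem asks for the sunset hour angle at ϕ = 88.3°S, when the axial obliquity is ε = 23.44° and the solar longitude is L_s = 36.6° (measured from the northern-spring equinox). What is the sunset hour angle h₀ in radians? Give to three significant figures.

Solar declination: sin δ = sin ε · sin L_s = sin 23.44° × sin 36.6° = 0.23717, so δ = +13.720°.
cos h₀ = −tan ϕ · tan δ = 8.2258 ≥ 1, so the Sun never rises (polar night) and h₀ = 0.

h₀ = 0.00 rad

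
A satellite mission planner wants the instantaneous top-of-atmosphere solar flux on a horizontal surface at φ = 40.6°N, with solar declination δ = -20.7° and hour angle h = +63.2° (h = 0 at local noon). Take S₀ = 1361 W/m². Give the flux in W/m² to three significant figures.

123 W/m²

cos θ_z = sin φ sin δ + cos φ cos δ cos h = -0.230032 + 0.320238 = 0.090206.
Flux = S₀ · cos θ_z = 1361 × 0.090206 = 122.8 W/m².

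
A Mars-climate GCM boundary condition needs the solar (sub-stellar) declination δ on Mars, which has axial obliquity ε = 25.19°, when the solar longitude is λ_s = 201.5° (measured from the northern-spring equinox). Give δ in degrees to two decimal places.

sin δ = sin ε · sin λ_s = sin 25.19° × sin 201.5° = -0.155991.
δ = arcsin(-0.155991) = -8.97°.

δ = -8.97°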